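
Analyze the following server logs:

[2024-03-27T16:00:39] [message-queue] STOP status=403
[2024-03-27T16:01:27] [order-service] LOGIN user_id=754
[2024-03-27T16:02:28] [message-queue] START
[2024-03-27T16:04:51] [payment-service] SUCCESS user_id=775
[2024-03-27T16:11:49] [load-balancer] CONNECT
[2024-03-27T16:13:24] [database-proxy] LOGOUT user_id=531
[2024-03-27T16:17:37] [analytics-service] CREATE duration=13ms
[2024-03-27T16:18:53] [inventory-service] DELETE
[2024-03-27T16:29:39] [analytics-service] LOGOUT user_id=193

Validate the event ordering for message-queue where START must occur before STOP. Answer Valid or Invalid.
Invalid

To validate ordering:

1. Required order: START → STOP
2. Rule: START must occur before STOP
3. Check actual order of events for message-queue
4. Result: Invalid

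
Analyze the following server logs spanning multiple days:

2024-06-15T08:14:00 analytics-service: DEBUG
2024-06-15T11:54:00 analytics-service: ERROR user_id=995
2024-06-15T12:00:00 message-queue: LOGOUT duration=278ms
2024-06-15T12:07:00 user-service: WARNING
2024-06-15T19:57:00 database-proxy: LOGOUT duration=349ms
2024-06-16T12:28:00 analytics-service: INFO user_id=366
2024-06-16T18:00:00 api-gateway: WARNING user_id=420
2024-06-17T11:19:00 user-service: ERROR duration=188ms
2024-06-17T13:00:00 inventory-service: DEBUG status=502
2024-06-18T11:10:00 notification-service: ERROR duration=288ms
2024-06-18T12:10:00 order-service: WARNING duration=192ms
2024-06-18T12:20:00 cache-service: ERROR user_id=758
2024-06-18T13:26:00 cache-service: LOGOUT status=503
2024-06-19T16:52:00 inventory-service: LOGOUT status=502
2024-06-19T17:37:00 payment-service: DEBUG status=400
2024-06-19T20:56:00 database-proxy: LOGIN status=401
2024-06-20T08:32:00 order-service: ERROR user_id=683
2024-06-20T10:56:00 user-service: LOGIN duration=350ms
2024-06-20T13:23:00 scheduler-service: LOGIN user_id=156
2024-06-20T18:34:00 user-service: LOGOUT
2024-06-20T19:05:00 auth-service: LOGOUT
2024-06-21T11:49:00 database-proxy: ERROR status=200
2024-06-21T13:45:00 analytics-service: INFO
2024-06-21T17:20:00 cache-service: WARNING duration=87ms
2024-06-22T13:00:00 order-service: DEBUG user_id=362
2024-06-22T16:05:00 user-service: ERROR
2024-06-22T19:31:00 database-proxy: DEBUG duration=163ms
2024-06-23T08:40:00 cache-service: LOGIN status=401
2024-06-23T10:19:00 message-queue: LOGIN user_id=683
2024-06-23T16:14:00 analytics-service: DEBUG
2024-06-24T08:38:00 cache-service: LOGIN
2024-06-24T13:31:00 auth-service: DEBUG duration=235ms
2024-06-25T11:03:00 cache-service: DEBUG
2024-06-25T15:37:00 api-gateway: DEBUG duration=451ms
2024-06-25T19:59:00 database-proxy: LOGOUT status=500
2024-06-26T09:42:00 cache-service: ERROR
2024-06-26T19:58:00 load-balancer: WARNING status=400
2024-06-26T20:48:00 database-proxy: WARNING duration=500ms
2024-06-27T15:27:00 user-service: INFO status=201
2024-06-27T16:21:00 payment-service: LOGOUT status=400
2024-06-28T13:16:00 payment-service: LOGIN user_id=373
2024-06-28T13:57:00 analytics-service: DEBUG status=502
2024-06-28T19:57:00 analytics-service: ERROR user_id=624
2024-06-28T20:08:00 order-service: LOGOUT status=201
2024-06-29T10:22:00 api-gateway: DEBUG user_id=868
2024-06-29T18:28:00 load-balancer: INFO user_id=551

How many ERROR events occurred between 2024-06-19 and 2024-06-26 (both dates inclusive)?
4

To filter by date range:

1. Date range: 2024-06-19 through 2024-06-26, both dates inclusive
2. Filter for ERROR events whose date falls in this range
3. Count matching events: 4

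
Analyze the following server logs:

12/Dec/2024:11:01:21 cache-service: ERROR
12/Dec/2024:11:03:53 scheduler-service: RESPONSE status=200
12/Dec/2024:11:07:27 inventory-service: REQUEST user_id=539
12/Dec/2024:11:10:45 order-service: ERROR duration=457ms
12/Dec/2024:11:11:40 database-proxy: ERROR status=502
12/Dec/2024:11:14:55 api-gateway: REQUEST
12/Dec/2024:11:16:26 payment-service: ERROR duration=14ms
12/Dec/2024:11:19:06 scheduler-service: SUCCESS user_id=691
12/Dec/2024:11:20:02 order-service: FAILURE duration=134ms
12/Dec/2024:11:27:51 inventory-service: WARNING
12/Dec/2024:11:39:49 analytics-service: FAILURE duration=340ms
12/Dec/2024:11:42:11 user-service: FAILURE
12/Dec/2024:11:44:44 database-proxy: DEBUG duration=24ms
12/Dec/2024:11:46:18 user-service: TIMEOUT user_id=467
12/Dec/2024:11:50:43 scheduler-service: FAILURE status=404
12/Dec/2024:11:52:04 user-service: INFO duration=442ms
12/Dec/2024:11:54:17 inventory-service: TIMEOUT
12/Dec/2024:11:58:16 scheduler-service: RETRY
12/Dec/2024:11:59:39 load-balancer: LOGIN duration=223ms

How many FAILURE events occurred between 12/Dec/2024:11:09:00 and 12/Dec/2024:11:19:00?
0

To count events in the time window:

1. Window boundaries: 12/Dec/2024:11:09:00 to 12/Dec/2024:11:19:00
2. Filter for FAILURE events within this window
3. Count matching events: 0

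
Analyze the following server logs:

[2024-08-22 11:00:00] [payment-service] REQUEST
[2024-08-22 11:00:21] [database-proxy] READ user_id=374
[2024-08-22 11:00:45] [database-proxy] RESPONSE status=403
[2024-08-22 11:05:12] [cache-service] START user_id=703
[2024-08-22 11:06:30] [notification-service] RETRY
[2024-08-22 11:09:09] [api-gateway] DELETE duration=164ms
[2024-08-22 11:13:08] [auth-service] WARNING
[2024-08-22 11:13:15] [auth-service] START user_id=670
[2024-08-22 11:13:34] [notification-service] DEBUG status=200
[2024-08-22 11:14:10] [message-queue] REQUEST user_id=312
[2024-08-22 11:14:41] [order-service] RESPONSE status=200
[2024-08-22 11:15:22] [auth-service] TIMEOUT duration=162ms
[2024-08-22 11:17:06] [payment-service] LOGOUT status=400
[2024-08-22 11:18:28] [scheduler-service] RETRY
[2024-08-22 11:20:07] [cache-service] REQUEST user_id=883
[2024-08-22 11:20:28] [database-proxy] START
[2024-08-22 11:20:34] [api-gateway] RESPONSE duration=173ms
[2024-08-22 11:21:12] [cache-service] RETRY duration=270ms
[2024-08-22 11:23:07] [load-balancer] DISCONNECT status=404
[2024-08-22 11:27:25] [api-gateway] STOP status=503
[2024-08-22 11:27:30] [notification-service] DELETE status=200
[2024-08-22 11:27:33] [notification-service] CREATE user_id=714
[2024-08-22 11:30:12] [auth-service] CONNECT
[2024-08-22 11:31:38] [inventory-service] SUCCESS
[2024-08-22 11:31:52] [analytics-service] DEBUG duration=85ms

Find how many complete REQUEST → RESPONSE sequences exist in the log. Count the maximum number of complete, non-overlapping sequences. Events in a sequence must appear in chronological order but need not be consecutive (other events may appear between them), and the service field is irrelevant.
3

To count sequences:

1. Look for pattern: REQUEST → RESPONSE
2. Greedily scan the log in chronological order, matching each sequence element in turn (ignoring service)
3. Each time the full pattern completes, increment the count and restart matching from the next event
4. Complete non-overlapping sequences found: 3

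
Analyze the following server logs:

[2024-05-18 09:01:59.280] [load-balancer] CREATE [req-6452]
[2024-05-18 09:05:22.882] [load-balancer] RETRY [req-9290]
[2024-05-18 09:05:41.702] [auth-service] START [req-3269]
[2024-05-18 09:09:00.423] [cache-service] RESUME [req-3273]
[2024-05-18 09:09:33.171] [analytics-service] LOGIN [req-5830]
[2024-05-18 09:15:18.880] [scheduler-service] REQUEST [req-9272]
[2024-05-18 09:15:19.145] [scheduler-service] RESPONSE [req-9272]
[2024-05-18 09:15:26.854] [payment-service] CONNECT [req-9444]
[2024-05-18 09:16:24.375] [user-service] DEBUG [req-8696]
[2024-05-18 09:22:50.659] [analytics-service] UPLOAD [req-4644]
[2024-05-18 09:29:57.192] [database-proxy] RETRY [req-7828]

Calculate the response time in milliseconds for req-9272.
265

To calculate latency:

1. Find REQUEST with id req-9272: 2024-05-18 09:15:18.880
2. Find RESPONSE with id req-9272: 2024-05-18 09:15:19.145
3. Latency: 2024-05-18 09:15:19.145 - 2024-05-18 09:15:18.880 = 265ms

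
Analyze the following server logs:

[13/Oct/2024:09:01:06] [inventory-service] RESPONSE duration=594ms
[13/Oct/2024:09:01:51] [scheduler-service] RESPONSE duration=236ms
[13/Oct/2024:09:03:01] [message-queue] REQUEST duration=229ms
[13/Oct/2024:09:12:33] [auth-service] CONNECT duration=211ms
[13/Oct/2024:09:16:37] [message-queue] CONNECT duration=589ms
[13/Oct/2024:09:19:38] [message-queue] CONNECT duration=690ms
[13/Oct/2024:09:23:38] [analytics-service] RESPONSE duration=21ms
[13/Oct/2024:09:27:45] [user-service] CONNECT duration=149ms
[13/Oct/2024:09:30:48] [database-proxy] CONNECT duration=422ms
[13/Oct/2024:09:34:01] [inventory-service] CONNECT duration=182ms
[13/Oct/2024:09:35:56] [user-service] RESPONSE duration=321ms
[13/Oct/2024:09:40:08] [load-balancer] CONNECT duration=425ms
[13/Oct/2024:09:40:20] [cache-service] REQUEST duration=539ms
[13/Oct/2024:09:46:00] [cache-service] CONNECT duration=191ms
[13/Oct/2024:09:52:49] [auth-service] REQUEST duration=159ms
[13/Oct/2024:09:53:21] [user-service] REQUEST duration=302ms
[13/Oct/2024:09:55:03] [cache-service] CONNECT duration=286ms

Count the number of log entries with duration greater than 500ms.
4

To count timeouts:

1. Threshold: 500ms
2. Extract duration from each log entry
3. Count entries where duration > 500
4. Timeout count: 4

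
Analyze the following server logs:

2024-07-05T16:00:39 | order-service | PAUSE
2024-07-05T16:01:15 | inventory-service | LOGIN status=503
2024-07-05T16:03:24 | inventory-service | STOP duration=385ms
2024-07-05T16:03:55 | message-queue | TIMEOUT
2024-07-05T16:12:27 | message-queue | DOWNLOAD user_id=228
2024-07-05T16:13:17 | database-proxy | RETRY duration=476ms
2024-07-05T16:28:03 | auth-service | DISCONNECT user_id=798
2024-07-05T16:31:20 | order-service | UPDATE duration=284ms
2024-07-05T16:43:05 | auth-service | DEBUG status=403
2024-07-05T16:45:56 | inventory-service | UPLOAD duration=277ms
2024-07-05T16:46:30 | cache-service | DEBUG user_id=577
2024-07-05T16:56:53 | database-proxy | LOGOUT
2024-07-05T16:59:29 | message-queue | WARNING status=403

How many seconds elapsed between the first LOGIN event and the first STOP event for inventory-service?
129

To find the time between events:

1. Locate the first LOGIN event for inventory-service: 2024-07-05T16:01:15
2. Locate the first STOP event for inventory-service: 2024-07-05T16:03:24
3. Calculate the difference: 2024-07-05T16:03:24 - 2024-07-05T16:01:15 = 129 seconds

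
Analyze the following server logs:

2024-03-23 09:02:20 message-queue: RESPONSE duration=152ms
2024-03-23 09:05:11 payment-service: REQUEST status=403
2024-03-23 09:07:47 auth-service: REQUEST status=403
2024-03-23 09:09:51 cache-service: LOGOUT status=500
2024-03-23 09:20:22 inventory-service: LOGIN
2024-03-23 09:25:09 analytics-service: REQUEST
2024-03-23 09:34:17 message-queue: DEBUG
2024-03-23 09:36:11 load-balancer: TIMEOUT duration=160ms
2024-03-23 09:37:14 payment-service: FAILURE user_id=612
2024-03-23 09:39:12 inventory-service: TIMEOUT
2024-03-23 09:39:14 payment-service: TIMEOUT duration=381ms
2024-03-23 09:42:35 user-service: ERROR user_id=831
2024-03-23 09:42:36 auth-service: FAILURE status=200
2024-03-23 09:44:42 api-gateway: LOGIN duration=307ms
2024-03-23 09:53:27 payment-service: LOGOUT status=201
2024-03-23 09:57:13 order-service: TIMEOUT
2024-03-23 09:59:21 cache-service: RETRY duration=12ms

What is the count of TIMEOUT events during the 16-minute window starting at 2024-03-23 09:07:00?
0

To count events in the time window:

1. Window boundaries: 2024-03-23 09:07:00 to 2024-03-23 09:23:00
2. Filter for TIMEOUT events within this window
3. Count matching events: 0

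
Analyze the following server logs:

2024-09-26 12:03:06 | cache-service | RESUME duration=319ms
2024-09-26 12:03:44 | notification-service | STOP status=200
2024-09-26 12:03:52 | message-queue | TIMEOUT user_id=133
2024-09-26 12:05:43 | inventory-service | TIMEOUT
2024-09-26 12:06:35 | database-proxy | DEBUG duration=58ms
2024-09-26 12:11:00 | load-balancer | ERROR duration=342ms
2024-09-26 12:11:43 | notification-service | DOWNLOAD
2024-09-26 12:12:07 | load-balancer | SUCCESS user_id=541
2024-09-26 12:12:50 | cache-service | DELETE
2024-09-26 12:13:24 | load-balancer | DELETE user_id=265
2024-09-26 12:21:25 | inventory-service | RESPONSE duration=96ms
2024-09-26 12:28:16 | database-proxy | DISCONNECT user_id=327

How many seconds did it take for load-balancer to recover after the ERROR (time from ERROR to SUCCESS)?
67

To calculate recovery time:

1. Find ERROR event for load-balancer: 2024-09-26 12:11:00
2. Find next SUCCESS event for load-balancer: 2024-09-26 12:12:07
3. Recovery time: 2024-09-26 12:12:07 - 2024-09-26 12:11:00 = 67 seconds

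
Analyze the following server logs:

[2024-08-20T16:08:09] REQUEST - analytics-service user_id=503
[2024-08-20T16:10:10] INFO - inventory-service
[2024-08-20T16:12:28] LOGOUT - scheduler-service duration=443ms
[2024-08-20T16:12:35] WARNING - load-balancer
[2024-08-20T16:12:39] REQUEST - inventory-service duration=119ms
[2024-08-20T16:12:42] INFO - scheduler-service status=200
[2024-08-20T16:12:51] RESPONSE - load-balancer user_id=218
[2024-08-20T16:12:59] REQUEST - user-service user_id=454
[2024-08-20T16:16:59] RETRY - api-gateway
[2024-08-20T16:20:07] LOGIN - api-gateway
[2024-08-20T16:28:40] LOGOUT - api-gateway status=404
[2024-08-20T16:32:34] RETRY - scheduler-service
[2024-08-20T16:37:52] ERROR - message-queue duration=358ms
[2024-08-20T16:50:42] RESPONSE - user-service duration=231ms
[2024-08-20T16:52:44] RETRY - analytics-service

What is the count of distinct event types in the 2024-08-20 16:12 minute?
5

To count unique event types:

1. Filter events in the minute starting at 2024-08-20 16:12
2. Extract event types from matching entries
3. Count unique types: 5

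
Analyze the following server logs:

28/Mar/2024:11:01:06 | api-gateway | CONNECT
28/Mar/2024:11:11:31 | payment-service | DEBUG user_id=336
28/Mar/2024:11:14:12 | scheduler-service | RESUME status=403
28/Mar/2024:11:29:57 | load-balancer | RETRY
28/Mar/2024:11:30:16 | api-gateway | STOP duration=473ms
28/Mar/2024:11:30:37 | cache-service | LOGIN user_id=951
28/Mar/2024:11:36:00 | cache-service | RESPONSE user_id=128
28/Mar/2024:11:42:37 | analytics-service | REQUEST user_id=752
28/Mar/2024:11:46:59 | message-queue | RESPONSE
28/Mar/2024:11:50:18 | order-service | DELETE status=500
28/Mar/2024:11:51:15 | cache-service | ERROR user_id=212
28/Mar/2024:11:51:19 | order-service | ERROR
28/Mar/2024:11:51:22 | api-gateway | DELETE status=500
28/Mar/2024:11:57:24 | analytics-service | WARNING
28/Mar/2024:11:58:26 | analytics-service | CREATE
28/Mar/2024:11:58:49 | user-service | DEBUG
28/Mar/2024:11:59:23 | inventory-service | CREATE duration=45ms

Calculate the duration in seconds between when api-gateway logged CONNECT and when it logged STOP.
1750

To find the time between events:

1. Locate the first CONNECT event for api-gateway: 28/Mar/2024:11:01:06
2. Locate the first STOP event for api-gateway: 28/Mar/2024:11:30:16
3. Calculate the difference: 28/Mar/2024:11:30:16 - 28/Mar/2024:11:01:06 = 1750 seconds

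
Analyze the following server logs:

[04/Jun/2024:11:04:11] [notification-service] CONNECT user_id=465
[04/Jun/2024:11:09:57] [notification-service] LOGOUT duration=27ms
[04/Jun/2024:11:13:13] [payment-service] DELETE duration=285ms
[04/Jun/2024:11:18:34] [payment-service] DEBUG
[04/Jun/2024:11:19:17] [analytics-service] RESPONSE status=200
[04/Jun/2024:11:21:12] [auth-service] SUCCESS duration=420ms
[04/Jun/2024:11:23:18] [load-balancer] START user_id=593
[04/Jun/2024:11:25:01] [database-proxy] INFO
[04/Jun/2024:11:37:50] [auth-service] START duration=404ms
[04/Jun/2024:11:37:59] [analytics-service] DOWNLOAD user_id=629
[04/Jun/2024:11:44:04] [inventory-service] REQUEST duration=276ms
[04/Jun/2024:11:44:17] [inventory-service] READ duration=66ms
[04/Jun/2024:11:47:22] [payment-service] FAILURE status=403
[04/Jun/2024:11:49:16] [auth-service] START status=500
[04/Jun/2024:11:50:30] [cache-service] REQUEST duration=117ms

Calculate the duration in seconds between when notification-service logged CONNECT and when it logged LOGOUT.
346

To find the time between events:

1. Locate the first CONNECT event for notification-service: 04/Jun/2024:11:04:11
2. Locate the first LOGOUT event for notification-service: 04/Jun/2024:11:09:57
3. Calculate the difference: 04/Jun/2024:11:09:57 - 04/Jun/2024:11:04:11 = 346 seconds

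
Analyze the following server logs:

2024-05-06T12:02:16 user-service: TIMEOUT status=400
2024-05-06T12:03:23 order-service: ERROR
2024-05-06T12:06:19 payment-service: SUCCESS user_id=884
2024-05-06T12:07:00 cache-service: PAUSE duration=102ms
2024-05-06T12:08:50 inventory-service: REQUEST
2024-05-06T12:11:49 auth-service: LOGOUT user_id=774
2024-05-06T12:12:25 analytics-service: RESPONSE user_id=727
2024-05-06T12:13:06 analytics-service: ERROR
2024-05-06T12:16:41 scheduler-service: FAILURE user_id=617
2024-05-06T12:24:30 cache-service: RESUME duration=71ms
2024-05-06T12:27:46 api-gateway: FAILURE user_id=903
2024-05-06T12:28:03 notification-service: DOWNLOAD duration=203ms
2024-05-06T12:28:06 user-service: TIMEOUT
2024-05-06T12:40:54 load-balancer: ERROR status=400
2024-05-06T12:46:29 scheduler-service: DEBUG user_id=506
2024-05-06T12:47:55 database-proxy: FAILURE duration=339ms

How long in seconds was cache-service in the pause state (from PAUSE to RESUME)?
1050

To calculate state duration:

1. Find PAUSE event for cache-service: 2024-05-06T12:07:00
2. Find RESUME event for cache-service: 2024-05-06T12:24:30
3. Calculate duration: 2024-05-06T12:24:30 - 2024-05-06T12:07:00 = 1050 seconds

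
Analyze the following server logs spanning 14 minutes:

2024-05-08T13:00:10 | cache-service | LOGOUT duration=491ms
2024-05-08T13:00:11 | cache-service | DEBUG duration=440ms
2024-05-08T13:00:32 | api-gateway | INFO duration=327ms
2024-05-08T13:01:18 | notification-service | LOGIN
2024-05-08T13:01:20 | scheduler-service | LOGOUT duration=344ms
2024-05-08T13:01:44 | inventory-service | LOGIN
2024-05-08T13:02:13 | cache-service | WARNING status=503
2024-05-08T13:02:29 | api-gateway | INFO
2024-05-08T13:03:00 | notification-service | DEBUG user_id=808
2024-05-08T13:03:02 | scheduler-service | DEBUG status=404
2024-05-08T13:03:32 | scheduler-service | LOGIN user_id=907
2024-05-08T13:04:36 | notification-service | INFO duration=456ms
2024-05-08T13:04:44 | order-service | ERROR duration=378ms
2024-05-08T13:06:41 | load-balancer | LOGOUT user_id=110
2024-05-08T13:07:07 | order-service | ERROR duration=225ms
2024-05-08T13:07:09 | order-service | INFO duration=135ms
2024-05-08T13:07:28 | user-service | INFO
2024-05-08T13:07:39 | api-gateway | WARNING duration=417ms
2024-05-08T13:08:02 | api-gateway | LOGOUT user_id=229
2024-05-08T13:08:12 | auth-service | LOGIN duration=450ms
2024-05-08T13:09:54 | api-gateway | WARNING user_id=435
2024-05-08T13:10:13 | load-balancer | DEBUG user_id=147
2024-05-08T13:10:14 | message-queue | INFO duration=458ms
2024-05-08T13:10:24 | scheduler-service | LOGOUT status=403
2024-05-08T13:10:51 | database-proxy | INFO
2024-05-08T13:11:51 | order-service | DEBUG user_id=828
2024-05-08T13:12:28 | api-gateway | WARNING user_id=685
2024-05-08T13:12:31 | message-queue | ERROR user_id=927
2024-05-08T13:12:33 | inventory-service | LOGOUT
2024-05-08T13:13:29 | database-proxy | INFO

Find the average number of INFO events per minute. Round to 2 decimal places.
0.57

To calculate the rate:

1. Count total INFO events: 8
2. Total time period: 14 minutes
3. Rate = 8 / 14 = 0.57 events per minute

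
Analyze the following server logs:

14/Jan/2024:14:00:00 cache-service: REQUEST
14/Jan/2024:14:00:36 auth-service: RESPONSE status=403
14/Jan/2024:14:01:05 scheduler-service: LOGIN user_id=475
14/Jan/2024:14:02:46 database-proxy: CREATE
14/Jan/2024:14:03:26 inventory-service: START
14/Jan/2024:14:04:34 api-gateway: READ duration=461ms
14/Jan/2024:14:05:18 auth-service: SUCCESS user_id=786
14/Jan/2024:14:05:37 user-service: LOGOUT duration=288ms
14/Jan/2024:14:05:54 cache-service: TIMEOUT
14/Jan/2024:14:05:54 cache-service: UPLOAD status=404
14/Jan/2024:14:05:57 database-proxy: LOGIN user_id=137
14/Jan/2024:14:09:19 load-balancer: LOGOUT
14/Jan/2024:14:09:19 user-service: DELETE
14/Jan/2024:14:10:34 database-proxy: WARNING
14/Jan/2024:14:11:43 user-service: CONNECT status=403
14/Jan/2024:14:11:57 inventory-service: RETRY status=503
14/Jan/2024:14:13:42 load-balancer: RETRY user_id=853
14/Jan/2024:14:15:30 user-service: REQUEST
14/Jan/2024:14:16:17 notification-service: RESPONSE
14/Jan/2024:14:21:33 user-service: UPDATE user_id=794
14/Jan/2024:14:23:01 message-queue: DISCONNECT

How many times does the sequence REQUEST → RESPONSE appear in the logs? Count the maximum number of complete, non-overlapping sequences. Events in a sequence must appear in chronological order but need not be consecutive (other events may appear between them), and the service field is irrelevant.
2

To count sequences:

1. Look for pattern: REQUEST → RESPONSE
2. Greedily scan the log in chronological order, matching each sequence element in turn (ignoring service)
3. Each time the full pattern completes, increment the count and restart matching from the next event
4. Complete non-overlapping sequences found: 2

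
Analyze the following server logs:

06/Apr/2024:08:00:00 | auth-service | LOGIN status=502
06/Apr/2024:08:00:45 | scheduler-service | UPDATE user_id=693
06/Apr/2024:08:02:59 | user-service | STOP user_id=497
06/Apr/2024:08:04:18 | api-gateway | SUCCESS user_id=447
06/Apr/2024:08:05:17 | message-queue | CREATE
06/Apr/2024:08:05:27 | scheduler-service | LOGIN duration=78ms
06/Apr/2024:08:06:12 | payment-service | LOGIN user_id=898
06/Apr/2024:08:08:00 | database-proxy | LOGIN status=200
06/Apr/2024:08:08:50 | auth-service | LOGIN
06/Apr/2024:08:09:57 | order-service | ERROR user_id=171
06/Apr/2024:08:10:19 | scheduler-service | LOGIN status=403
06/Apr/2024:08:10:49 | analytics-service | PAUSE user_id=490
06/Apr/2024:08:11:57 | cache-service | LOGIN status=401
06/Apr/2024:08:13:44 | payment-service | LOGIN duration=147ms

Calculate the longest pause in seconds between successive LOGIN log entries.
327

To find the longest gap:

1. Extract all LOGIN events in chronological order
2. Calculate time differences between consecutive events
3. Find the maximum difference
4. Longest gap: 327 seconds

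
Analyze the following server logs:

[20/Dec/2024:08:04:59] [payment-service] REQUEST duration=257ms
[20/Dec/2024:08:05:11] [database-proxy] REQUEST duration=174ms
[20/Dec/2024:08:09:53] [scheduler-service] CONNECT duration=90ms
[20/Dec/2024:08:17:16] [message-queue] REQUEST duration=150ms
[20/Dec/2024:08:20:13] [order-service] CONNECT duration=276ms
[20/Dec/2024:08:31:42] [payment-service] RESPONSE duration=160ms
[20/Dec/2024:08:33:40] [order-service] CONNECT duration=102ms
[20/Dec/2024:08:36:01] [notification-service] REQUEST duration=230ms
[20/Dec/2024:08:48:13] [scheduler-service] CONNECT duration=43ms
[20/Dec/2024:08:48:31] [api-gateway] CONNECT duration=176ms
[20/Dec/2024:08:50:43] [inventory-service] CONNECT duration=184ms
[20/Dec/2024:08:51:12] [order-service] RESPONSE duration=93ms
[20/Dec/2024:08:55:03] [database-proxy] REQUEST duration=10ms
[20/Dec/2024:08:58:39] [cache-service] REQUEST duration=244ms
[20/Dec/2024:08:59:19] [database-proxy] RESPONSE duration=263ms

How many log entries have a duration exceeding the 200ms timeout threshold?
5

To count timeouts:

1. Threshold: 200ms
2. Extract duration from each log entry
3. Count entries where duration > 200
4. Timeout count: 5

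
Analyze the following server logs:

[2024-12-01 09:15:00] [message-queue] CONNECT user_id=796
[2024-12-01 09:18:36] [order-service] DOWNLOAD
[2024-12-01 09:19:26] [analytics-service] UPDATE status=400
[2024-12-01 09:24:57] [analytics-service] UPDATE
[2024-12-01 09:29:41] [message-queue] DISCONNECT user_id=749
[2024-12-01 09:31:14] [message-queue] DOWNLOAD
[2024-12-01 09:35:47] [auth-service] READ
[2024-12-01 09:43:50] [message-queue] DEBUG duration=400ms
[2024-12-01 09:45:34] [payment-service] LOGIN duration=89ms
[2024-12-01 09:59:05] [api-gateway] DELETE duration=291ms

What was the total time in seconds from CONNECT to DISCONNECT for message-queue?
881

To calculate state duration:

1. Find CONNECT event for message-queue: 2024-12-01 09:15:00
2. Find DISCONNECT event for message-queue: 2024-12-01 09:29:41
3. Calculate duration: 2024-12-01 09:29:41 - 2024-12-01 09:15:00 = 881 seconds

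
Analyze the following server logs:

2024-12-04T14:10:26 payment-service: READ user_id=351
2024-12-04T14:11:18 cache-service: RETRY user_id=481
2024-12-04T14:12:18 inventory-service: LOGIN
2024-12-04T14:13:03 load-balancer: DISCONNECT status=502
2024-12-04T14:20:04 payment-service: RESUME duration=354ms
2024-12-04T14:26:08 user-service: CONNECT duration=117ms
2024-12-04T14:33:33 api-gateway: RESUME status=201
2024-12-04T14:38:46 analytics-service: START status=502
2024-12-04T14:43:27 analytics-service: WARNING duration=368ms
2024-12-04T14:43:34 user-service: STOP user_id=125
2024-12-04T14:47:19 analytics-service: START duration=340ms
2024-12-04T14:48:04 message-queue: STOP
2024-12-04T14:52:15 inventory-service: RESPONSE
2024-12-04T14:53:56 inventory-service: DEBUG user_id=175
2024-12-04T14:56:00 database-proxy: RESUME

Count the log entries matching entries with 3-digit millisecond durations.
4

To find matching entries:

1. Pattern to match: entries with 3-digit millisecond durations
2. Scan each log entry for the pattern
3. Count matches: 4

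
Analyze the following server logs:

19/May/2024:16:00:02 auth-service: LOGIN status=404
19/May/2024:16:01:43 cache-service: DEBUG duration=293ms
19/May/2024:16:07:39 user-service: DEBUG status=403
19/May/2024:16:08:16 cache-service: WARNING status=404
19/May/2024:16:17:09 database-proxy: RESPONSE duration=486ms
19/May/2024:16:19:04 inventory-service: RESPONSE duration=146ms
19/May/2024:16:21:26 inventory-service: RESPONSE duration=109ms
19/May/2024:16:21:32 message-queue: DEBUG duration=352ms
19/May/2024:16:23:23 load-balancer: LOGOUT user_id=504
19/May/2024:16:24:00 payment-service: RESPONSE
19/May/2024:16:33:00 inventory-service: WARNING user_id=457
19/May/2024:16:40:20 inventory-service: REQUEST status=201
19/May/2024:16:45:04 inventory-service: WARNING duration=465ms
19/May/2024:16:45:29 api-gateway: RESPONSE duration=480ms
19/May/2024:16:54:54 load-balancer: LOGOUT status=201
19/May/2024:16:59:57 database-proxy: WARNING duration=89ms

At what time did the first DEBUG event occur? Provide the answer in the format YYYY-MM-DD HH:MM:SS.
2024-05-19 16:01:43

To find the first event:

1. Filter for all DEBUG events
2. Sort by timestamp
3. Select the first one
4. Timestamp: 2024-05-19 16:01:43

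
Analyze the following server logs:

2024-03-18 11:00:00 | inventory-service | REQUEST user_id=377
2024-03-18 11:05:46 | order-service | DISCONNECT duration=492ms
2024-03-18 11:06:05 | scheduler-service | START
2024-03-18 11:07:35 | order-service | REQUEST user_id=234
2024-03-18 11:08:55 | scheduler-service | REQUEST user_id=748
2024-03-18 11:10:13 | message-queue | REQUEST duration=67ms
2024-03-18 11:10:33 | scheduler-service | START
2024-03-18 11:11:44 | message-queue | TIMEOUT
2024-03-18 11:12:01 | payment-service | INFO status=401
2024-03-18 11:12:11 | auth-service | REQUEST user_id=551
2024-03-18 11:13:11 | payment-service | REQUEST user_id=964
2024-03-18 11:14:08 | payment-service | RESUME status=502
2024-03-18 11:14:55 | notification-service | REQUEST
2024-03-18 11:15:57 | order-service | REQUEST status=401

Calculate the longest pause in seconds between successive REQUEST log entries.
455

To find the longest gap:

1. Extract all REQUEST events in chronological order
2. Calculate time differences between consecutive events
3. Find the maximum difference
4. Longest gap: 455 seconds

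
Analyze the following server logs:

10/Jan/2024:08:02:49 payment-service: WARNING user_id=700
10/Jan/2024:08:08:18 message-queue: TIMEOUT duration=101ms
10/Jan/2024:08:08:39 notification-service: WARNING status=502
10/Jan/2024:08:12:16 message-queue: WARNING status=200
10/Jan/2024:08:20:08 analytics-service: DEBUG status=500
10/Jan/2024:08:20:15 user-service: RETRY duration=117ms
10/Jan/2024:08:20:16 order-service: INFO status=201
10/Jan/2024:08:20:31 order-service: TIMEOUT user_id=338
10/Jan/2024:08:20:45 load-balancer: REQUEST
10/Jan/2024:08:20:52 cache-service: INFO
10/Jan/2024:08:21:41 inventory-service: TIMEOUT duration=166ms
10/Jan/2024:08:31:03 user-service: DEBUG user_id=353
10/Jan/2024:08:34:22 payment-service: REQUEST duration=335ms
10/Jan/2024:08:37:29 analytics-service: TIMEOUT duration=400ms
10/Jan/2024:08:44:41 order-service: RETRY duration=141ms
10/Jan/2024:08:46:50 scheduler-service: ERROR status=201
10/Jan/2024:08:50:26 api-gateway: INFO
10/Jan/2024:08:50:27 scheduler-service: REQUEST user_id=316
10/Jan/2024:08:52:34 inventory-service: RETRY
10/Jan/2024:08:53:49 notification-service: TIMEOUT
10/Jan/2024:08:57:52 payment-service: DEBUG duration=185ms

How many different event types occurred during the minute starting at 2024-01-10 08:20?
5

To count unique event types:

1. Filter events in the minute starting at 2024-01-10 08:20
2. Extract event types from matching entries
3. Count unique types: 5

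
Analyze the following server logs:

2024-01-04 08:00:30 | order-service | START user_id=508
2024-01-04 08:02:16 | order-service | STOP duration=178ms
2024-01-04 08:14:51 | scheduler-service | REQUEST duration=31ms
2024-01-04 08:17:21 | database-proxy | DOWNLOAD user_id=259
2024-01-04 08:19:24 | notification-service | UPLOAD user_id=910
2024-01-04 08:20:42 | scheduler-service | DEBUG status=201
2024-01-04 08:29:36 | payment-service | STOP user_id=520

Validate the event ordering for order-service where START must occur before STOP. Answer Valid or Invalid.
Valid

To validate ordering:

1. Required order: START → STOP
2. Rule: START must occur before STOP
3. Check actual order of events for order-service
4. Result: Valid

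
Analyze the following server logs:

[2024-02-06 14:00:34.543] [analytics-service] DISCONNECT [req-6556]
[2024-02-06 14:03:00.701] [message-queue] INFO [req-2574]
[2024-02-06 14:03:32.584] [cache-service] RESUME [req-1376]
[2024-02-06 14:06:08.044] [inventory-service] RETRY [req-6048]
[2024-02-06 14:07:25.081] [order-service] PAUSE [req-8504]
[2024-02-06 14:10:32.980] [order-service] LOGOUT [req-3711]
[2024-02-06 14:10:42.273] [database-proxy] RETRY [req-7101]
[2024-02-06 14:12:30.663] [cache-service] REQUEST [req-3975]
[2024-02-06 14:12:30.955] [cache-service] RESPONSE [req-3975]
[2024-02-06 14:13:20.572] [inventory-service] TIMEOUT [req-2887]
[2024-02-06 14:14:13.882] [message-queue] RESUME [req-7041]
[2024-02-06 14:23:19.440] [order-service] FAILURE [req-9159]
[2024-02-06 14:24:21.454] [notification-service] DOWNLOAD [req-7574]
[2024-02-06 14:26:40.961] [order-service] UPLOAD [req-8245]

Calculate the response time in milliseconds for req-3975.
292

To calculate latency:

1. Find REQUEST with id req-3975: 2024-02-06 14:12:30.663
2. Find RESPONSE with id req-3975: 2024-02-06 14:12:30.955
3. Latency: 2024-02-06 14:12:30.955 - 2024-02-06 14:12:30.663 = 292ms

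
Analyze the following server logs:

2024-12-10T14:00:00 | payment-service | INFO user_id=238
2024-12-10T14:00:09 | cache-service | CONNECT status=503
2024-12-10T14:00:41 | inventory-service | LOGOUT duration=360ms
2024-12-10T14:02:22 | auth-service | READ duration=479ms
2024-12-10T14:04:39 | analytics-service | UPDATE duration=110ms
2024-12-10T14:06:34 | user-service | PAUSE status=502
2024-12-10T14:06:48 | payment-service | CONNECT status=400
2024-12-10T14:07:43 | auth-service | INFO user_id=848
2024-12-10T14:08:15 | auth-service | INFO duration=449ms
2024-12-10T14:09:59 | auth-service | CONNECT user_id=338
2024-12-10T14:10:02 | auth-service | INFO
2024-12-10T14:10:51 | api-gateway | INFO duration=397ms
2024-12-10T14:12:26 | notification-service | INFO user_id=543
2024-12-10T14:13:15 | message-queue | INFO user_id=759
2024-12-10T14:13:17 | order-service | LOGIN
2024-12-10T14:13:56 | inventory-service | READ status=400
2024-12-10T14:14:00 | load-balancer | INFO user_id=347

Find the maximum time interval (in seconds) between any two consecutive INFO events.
463

To find the longest gap:

1. Extract all INFO events in chronological order
2. Calculate time differences between consecutive events
3. Find the maximum difference
4. Longest gap: 463 seconds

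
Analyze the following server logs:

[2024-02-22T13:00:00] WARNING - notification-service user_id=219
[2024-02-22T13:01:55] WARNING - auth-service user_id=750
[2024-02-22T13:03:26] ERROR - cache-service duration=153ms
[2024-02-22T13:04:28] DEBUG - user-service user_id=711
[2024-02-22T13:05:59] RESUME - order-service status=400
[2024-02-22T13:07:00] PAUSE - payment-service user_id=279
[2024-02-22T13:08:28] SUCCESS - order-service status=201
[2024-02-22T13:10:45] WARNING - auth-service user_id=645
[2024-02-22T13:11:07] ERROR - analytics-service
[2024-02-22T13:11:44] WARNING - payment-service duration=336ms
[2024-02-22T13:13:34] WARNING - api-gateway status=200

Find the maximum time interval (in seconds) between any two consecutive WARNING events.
530

To find the longest gap:

1. Extract all WARNING events in chronological order
2. Calculate time differences between consecutive events
3. Find the maximum difference
4. Longest gap: 530 seconds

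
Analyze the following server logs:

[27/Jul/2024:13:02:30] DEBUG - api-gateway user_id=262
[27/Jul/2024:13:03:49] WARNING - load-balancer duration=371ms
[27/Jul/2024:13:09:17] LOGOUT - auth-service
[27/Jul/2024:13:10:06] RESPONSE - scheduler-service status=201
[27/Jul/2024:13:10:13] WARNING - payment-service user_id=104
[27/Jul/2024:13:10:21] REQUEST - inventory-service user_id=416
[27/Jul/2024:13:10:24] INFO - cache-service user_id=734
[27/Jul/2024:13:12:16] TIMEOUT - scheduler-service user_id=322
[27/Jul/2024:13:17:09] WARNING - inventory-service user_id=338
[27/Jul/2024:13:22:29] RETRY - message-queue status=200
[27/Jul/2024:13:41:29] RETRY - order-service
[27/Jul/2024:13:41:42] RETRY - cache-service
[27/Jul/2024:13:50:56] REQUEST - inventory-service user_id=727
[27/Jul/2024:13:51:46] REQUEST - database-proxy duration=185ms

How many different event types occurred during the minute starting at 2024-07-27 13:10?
4

To count unique event types:

1. Filter events in the minute starting at 2024-07-27 13:10
2. Extract event types from matching entries
3. Count unique types: 4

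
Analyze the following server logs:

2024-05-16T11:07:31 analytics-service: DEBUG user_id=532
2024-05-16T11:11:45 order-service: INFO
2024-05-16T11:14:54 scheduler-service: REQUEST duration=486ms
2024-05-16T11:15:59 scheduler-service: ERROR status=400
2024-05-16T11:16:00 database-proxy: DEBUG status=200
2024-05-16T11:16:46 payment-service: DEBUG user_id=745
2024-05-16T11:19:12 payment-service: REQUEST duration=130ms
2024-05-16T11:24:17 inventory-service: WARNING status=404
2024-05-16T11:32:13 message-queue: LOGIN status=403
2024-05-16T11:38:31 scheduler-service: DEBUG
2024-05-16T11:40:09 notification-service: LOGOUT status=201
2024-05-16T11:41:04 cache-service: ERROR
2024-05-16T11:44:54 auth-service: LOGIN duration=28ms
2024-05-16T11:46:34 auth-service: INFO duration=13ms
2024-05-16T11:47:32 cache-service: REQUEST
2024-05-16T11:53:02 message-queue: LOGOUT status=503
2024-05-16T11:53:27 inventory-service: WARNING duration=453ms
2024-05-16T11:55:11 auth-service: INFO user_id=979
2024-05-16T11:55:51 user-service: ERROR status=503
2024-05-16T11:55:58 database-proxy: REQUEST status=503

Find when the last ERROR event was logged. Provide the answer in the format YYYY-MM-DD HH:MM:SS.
2024-05-16 11:55:51

To find the last event:

1. Filter for all ERROR events
2. Sort by timestamp
3. Select the last one
4. Timestamp: 2024-05-16 11:55:51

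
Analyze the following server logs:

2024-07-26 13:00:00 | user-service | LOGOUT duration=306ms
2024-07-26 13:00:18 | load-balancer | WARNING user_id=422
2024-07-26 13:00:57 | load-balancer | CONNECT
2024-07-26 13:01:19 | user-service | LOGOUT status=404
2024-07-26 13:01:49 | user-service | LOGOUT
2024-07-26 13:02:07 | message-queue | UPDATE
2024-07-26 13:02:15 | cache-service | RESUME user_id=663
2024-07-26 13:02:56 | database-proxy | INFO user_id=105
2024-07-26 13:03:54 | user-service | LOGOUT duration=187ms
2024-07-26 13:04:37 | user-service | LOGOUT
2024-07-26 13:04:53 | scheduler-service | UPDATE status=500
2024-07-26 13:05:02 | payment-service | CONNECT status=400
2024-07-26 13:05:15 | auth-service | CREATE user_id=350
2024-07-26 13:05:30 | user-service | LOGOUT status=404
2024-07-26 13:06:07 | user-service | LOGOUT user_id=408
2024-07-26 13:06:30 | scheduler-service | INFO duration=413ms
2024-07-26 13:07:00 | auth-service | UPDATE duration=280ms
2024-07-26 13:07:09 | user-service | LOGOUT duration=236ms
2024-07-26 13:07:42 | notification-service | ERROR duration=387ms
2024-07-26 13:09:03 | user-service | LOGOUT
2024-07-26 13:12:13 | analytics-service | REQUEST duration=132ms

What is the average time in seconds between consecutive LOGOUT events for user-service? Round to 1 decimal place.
67.9

To calculate average interval:

1. Find all LOGOUT events for user-service in order
2. Calculate time gaps between consecutive events
3. Compute mean of gaps: 543 / 8 = 67.9 seconds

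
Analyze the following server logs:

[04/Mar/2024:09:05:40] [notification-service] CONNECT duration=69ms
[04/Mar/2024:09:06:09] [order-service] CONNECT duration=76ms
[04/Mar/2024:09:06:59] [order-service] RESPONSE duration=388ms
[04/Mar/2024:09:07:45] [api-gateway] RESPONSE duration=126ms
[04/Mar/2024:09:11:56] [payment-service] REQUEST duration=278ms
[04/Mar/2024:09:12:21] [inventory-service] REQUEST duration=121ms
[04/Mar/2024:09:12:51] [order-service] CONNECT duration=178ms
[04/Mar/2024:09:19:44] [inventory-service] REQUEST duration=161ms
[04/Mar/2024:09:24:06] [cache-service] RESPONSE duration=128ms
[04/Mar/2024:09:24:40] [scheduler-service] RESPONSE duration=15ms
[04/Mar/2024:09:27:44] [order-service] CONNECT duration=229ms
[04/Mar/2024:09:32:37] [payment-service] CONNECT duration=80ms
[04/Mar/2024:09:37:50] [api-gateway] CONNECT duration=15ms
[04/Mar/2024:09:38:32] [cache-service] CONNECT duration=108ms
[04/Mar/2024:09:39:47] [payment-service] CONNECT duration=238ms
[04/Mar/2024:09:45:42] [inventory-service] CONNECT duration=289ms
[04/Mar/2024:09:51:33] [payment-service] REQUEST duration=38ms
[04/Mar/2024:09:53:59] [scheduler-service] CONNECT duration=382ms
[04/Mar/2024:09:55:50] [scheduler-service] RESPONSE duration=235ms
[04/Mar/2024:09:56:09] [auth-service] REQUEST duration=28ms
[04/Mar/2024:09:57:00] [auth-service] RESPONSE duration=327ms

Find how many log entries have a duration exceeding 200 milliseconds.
8

To count timeouts:

1. Threshold: 200ms
2. Extract duration from each log entry
3. Count entries where duration > 200
4. Timeout count: 8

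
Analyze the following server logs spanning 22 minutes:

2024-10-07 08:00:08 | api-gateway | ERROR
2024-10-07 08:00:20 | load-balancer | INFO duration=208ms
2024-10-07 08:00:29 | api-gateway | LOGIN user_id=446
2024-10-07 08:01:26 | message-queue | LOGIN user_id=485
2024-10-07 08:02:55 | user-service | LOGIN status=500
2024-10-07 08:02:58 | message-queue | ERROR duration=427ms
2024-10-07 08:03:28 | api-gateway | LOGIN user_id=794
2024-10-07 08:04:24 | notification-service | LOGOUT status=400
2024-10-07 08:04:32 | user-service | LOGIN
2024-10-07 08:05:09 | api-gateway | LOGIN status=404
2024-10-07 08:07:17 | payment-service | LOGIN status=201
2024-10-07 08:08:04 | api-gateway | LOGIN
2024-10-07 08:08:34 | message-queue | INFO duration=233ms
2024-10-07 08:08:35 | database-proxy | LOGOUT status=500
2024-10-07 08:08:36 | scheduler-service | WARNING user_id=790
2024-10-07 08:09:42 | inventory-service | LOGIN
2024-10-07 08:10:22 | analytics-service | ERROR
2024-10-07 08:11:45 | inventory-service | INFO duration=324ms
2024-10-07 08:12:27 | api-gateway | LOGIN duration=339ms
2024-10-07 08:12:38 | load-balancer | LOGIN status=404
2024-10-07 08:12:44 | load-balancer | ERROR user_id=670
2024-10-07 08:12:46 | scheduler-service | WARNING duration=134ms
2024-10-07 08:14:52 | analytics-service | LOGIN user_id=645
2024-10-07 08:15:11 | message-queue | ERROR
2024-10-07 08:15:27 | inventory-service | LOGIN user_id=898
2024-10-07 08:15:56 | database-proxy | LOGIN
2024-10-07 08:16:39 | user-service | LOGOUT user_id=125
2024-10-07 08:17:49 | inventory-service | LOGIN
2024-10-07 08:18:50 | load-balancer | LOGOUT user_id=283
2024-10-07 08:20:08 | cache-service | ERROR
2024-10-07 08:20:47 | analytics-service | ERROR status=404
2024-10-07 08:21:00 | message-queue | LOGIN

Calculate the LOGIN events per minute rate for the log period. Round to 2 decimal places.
0.73

To calculate the rate:

1. Count total LOGIN events: 16
2. Total time period: 22 minutes
3. Rate = 16 / 22 = 0.73 events per minute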